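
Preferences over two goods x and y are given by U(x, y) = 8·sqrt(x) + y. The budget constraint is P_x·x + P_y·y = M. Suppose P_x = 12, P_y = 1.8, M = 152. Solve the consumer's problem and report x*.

MU_x = 4/√x, MU_y = 1. Tangency: 4/√x = P_x/P_y.
Solve: √x = 4·P_y/P_x, so x*(P_x,P_y) = (4·P_y/P_x)², and y* = (M − P_x·x*)/P_y.
Plugging in: x* = (4·1.8/12)² = 0.36.

x* = 0.36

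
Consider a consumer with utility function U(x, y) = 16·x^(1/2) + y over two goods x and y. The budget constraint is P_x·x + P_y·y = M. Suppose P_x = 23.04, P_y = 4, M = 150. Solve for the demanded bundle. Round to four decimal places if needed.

x* = 1.929, y* = 26.3889

Utility is quasi-linear in y; the FOC for x is 8/√x = P_x/P_y.
Thus x* = (8·P_y/P_x)² — independent of M — with the rest of income spent on y.
Plugging in: x* = (8·4/23.04)² = 1.929, y* = 26.3889.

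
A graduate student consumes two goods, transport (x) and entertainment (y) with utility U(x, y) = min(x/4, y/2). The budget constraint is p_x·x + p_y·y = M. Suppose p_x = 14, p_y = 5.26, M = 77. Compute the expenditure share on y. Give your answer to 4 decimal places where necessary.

Here 4·14 + 2·5.26 = 66.52, giving x* = 4.6302 and y* = 2.3151.
Expenditure on y: 5.26·2.3151 = 12.1774; share = 0.1581.

share on y = 0.1581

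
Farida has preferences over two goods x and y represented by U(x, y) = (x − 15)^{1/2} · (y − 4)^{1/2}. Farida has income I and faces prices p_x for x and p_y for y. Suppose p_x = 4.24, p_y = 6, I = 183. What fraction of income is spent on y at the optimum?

share on y = 0.3918

Discretionary income = 183 − 15·4.24 − 4·6 = 95.4; x* = 15 + 0.5·95.4/4.24 = 26.25; y* = 4 + 0.5·95.4/6 = 11.95.
Expenditure on y: 6·11.95 = 71.7; share = 0.3918.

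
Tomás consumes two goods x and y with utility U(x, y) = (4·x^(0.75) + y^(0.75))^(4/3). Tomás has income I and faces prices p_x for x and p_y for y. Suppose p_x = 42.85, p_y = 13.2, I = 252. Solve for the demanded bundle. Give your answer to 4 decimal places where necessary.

MRS = MU_x/MU_y = 4·(y/x)^(0.25). Set equal to p_x/p_y.
Hence y/x = ((1/4)·p_x/p_y)^(1/(0.25)), i.e. raised to the 4 power.
Substitute y = (y/x)·x into the budget: x* = I/(p_x + p_y·(y/x)).
Numerically y/x = 0.433778, so x* = 252/(42.85 + 13.2·0.433778) = 5.1878 and y* = 0.433778·5.1878 = 2.2503.

x* = 5.1878, y* = 2.2503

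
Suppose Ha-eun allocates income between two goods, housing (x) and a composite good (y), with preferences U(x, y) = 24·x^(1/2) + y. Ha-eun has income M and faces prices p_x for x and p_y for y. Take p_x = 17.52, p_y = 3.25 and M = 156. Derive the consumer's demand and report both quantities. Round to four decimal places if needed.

Utility is quasi-linear in y; the FOC for x is 12/√x = p_x/p_y.
Solve: √x = 12·p_y/p_x, so x*(p_x,p_y) = (12·p_y/p_x)², and y* = (M − p_x·x*)/p_y.
Plugging in: x* = (12·3.25/17.52)² = 4.9552, y* = 21.2877.

x* = 4.9552, y* = 21.2877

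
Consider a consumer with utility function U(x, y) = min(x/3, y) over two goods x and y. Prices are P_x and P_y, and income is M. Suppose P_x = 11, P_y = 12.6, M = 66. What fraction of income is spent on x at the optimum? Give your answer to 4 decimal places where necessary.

With perfect complements, no substitution: consume in ratio x:y = 3:1.
Budget: P_x·x + P_y·(1/3)·x = M, so (3·P_x + P_y)·x = 3·M.
Demand: x*(P_x,P_y,M) = 3·M/(3·P_x + P_y), y* = M/(3·P_x + P_y).
Here 3·11 + 12.6 = 45.6, giving x* = 4.3421 and y* = 1.4474.
Expenditure on x: 11·4.3421 = 47.7632; share = 0.7237.

share on x = 0.7237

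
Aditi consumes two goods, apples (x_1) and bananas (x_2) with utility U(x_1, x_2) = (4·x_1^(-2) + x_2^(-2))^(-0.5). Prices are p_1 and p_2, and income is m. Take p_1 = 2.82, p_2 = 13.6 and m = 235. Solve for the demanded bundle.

From the CES first-order condition, 4·(x_2/x_1)^(3) = p_1/p_2.
Hence x_2/x_1 = ((1/4)·p_1/p_2)^(1/(3)), i.e. raised to the 1/3 power.
Substitute x_2 = (x_2/x_1)·x_1 into the budget: x_1* = m/(p_1 + p_2·(x_2/x_1)).
Numerically x_2/x_1 = 0.372864, so x_1* = 235/(2.82 + 13.6·0.372864) = 29.781 and x_2* = 0.372864·29.781 = 11.1042.

x_1* = 29.781, x_2* = 11.1042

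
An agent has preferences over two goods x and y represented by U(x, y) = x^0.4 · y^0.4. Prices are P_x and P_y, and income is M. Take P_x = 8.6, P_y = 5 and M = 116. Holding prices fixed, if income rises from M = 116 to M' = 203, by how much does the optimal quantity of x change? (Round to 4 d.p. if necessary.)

Δx* = 5.0581

The MRS is y/x. Set MRS = P_x/P_y.
Rearranging, P_y·y = P_x·x. Substituting into the budget gives P_x·x·(1 + 1) = M.
Demand: x*(P_x,P_y,M) = 0.5·M/P_x and y* = 0.5·M/P_y.
At P_x=8.6, P_y=5, M=116: x* = 0.5·116/8.6 = 6.7442.
At M' = 203: x* = 11.8023. Change: 11.8023 − 6.7442 = 5.0581.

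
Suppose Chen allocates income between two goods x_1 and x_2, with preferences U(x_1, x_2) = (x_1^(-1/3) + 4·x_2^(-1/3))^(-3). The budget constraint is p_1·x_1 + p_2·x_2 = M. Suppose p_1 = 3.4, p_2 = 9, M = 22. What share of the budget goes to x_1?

share on x_1 = 0.217

Numerically x_2/x_1 = 1.362926, so x_1* = 22/(3.4 + 9·1.362926) = 1.4043 and x_2* = 1.362926·1.4043 = 1.9139.
Expenditure on x_1: 3.4·1.4043 = 4.7746; share = 0.217.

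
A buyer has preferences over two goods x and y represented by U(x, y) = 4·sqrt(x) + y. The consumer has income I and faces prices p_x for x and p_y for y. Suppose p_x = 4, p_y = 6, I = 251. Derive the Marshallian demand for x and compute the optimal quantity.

x* = 9

Thus x* = (2·p_y/p_x)² — independent of I — with the rest of income spent on y.
Plugging in: x* = (2·6/4)² = 9.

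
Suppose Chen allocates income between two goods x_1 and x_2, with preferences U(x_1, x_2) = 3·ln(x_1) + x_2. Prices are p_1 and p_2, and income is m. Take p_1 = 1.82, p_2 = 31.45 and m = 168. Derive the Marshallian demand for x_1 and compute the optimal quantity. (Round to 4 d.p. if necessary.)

x_1* = 51.8407

MU_x_1 = 3/x_1, MU_x_2 = 1. Tangency: 3/x_1 = p_1/p_2.
So x_1*(p_1,p_2) = 3·p_2/p_1, independent of income; and x_2* = (m − 3·p_2)/p_2.
At the given prices: x_1* = 3·31.45/1.82 = 51.8407.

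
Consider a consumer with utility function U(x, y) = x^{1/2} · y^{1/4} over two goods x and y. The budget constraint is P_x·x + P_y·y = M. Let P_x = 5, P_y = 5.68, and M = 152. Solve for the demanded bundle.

x* = 20.2667, y* = 8.9202

Tangency: MRS = 2·y/x = P_x/P_y.
So 0.5·P_y·y = 0.25·P_x·x; combined with the budget, a share 2/3 of income goes to x.
Demand: x*(P_x,P_y,M) = 2/3·M/P_x and y* = 1/3·M/P_y.
At P_x=5, P_y=5.68, M=152: x* = 2/3·152/5 = 20.2667, y* = 8.9202.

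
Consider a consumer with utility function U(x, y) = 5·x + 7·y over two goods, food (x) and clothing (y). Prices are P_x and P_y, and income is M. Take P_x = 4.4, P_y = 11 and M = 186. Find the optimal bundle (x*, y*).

x* = 42.2727, y* = 0

Linear utility — the consumer picks whichever good has higher MU/price: 5/4.4 = 1.1364 vs 7/11 = 0.6364.
x gives more utility per dollar, so spend all income on x: x* = M/P_x, y* = 0.
Numerically: x* = 42.2727, y* = 0.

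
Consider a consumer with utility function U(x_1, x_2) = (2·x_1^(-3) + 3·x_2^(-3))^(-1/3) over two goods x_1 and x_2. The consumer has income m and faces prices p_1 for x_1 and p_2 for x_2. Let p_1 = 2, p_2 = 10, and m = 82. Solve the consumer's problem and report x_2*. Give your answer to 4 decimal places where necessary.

MRS = MU_x_1/MU_x_2 = (2/3)·(x_2/x_1)^(4). Set equal to p_1/p_2.
Hence x_2/x_1 = ((3/2)·p_1/p_2)^(1/(4)), i.e. raised to the 0.25 power.
Substitute x_2 = (x_2/x_1)·x_1 into the budget: x_1* = m/(p_1 + p_2·(x_2/x_1)).
Numerically x_2/x_1 = 0.740083, so x_1* = 82/(2 + 10·0.740083) = 8.7226 and x_2* = 0.740083·8.7226 = 6.4555.

x_2* = 6.4555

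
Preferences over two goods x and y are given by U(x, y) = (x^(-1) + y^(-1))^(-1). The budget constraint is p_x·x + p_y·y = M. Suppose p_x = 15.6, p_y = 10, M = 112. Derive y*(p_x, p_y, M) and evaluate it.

y* = 4.98

From the CES first-order condition, (y/x)^(2) = p_x/p_y.
Solve for the ratio: y/x = [p_x/p_y]^(0.5).
Substitute y = (y/x)·x into the budget: x* = M/(p_x + p_y·(y/x)).
Numerically y/x = 1.249, so x* = 112/(15.6 + 10·1.249) = 3.9872 and y* = 1.249·3.9872 = 4.98.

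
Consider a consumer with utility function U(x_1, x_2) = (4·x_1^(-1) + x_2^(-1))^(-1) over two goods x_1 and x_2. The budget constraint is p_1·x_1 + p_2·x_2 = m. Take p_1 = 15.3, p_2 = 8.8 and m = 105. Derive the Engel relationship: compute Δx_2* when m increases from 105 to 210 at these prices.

From the CES first-order condition, 4·(x_2/x_1)^(2) = p_1/p_2.
Hence x_2/x_1 = ((1/4)·p_1/p_2)^(1/(2)), i.e. raised to the 0.5 power.
Substitute x_2 = (x_2/x_1)·x_1 into the budget: x_1* = m/(p_1 + p_2·(x_2/x_1)).
Numerically x_2/x_1 = 0.659287, so x_1* = 105/(15.3 + 8.8·0.659287) = 4.9759 and x_2* = 0.659287·4.9759 = 3.2805.
At m' = 210: x_2* = 6.5611. Change: 6.5611 − 3.2805 = 3.2805.

Δx_2* = 3.2805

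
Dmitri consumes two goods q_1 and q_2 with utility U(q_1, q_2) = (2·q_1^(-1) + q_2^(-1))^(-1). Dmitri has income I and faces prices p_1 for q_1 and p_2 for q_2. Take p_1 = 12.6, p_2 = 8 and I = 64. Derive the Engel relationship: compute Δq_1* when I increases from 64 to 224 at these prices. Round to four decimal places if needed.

Δq_1* = 8.1221

From the CES first-order condition, 2·(q_2/q_1)^(2) = p_1/p_2.
Hence q_2/q_1 = ((1/2)·p_1/p_2)^(1/(2)), i.e. raised to the 0.5 power.
Substitute q_2 = (q_2/q_1)·q_1 into the budget: q_1* = I/(p_1 + p_2·(q_2/q_1)).
Numerically q_2/q_1 = 0.887412, so q_1* = 64/(12.6 + 8·0.887412) = 3.2488.
At I' = 224: q_1* = 11.371. Change: 11.371 − 3.2488 = 8.1221.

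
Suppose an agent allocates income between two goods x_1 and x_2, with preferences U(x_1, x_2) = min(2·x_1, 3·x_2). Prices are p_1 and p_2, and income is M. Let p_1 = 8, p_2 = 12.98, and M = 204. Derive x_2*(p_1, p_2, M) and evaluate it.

Leontief preferences: the optimum is at the kink where x_1/3 = x_2/2, i.e. x_2 = (2/3)·x_1.
Budget: p_1·x_1 + p_2·(2/3)·x_1 = M, so (3·p_1 + 2·p_2)·x_1 = 3·M.
Demand: x_1*(p_1,p_2,M) = 3·M/(3·p_1 + 2·p_2), x_2* = 2·M/(3·p_1 + 2·p_2).
Here 3·8 + 2·12.98 = 49.96, giving x_2* = 8.1665.

x_2* = 8.1665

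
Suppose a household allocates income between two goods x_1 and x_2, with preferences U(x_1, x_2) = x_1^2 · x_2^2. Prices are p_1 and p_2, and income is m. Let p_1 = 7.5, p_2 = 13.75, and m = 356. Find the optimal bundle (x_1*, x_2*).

x_1* = 23.7333, x_2* = 12.9455

MU_x_1/MU_x_2 = (2·x_2)/(2·x_1); tangency sets this equal to p_1/p_2.
Rearranging, p_2·x_2 = p_1·x_1. Substituting into the budget gives p_1·x_1·(1 + 1) = m.
Demand: x_1*(p_1,p_2,m) = 0.5·m/p_1 and x_2* = 0.5·m/p_2.
At p_1=7.5, p_2=13.75, m=356: x_1* = 0.5·356/7.5 = 23.7333, x_2* = 12.9455.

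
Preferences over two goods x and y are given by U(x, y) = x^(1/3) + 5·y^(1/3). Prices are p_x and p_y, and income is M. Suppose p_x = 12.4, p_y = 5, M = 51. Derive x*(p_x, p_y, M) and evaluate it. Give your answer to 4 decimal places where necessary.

MU_x ∝ x^(-2/3), MU_y ∝ 5·y^(-2/3), so MRS = (1/5)·(y/x)^(2/3) = p_x/p_y.
Solve for the ratio: y/x = [5·p_x/p_y]^(1.5).
With the ratio pinned down, the budget gives x* = M/(p_x + p_y·(y/x)) and y* = (y/x)·x*.
Numerically y/x = 43.664906, so x* = 51/(12.4 + 5·43.664906) = 0.221.

x* = 0.221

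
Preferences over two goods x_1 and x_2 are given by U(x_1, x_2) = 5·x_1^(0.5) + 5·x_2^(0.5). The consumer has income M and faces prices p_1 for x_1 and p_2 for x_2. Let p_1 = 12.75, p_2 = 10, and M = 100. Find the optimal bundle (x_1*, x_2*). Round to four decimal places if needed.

With the ratio pinned down, the budget gives x_1* = M/(p_1 + p_2·(x_2/x_1)) and x_2* = (x_2/x_1)·x_1*.
Numerically x_2/x_1 = 1.625625, so x_1* = 100/(12.75 + 10·1.625625) = 3.4475 and x_2* = 1.625625·3.4475 = 5.6044.

x_1* = 3.4475, x_2* = 5.6044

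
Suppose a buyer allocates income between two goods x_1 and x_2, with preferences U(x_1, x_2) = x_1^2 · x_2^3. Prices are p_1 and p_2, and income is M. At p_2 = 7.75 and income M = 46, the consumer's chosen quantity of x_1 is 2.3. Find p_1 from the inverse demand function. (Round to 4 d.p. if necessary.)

p_1 = 8

Tangency: MRS = (2/3)·x_2/x_1 = p_1/p_2.
So 2·p_2·x_2 = 3·p_1·x_1; combined with the budget, a share 0.4 of income goes to x_1.
Demand: x_1*(p_1,p_2,M) = 0.4·M/p_1 and x_2* = 0.6·M/p_2.
Set x_1* = 2.3 in the demand function and solve for p_1: p_1 = 8.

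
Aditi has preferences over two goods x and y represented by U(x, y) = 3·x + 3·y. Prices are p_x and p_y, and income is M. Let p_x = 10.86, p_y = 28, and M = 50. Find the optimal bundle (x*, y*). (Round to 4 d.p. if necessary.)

x* = 4.6041, y* = 0

Linear utility — the consumer picks whichever good has higher MU/price: 3/10.86 = 0.2762 vs 3/28 = 0.1071.
x gives more utility per dollar, so spend all income on x: x* = M/p_x, y* = 0.
Numerically: x* = 4.6041, y* = 0.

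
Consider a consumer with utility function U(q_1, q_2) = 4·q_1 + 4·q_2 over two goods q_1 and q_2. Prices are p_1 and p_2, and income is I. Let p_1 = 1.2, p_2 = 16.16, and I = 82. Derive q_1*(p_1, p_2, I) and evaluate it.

q_1* = 68.3333

Perfect substitutes: compare marginal utility per dollar. 4/p_1 vs 4/p_2 → 3.3333 vs 0.2475.
q_1 gives more utility per dollar, so spend all income on q_1: q_1* = I/p_1, q_2* = 0.
Numerically: q_1* = 68.3333, q_2* = 0.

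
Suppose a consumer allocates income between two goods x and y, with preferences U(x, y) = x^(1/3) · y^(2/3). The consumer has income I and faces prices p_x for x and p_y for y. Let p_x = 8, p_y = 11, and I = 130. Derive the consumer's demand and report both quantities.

Tangency: MRS = (1/2)·y/x = p_x/p_y.
Rearranging, p_y·y = 2·p_x·x. Substituting into the budget gives p_x·x·(1 + 2) = I.
Demand: x*(p_x,p_y,I) = 1/3·I/p_x and y* = 2/3·I/p_y.
At p_x=8, p_y=11, I=130: x* = 1/3·130/8 = 5.4167, y* = 7.8788.

x* = 5.4167, y* = 7.8788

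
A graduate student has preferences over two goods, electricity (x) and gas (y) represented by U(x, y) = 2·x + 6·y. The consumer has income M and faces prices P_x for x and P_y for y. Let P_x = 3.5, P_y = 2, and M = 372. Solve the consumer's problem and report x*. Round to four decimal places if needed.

x* = 0

Linear utility — the consumer picks whichever good has higher MU/price: 2/3.5 = 0.5714 vs 6/2 = 3.
y gives more utility per dollar, so spend all income on y: y* = M/P_y, x* = 0.
Numerically: x* = 0, y* = 186.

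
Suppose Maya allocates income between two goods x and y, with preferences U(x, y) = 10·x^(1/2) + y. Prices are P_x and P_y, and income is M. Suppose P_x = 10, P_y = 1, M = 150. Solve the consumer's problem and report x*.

x* = 0.25

Set MRS = P_x/P_y: 5·x^(−1/2) = P_x/P_y.
Solve: √x = 5·P_y/P_x, so x*(P_x,P_y) = (5·P_y/P_x)², and y* = (M − P_x·x*)/P_y.
Plugging in: x* = (5·1/10)² = 0.25.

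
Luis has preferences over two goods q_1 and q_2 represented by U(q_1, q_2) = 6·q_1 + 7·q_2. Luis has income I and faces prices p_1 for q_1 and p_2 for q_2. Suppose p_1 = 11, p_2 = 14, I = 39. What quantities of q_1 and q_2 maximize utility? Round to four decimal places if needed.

q_1* = 3.5455, q_2* = 0

Perfect substitutes: compare marginal utility per dollar. 6/p_1 vs 7/p_2 → 0.5455 vs 0.5.
q_1 gives more utility per dollar, so spend all income on q_1: q_1* = I/p_1, q_2* = 0.
Numerically: q_1* = 3.5455, q_2* = 0.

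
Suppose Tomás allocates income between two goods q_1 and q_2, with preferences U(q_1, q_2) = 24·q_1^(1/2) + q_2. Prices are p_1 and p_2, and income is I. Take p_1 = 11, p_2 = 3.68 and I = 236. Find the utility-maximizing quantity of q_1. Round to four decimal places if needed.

Set MRS = p_1/p_2: 12·q_1^(−1/2) = p_1/p_2.
Thus q_1* = (12·p_2/p_1)² — independent of I — with the rest of income spent on q_2.
Plugging in: q_1* = (12·3.68/11)² = 16.1166.

q_1* = 16.1166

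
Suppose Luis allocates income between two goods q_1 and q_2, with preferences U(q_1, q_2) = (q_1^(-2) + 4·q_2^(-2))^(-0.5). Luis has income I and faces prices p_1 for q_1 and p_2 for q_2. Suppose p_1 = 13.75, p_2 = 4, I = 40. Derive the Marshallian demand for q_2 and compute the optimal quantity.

MRS = MU_q_1/MU_q_2 = (1/4)·(q_2/q_1)^(3). Set equal to p_1/p_2.
Solve for the ratio: q_2/q_1 = [4·p_1/p_2]^(1/3).
With the ratio pinned down, the budget gives q_1* = I/(p_1 + p_2·(q_2/q_1)) and q_2* = (q_2/q_1)·q_1*.
Numerically q_2/q_1 = 2.39571, so q_1* = 40/(13.75 + 4·2.39571) = 1.7143 and q_2* = 2.39571·1.7143 = 4.107.

q_2* = 4.107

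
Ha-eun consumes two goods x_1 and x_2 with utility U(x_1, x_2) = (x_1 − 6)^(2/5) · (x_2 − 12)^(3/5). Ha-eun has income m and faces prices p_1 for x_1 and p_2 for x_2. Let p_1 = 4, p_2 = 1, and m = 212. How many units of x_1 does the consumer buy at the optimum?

Let x_1' = x_1−6, x_2' = x_2−12. MRS = (2/3)·x_2'/x_1' = p_1/p_2.
Substituting into the budget: x_1* = 6 + 0.4·(m − 6·p_1 − 12·p_2)/p_1, and x_2* = 12 + 0.6·(…)/p_2.
Discretionary income = 212 − 6·4 − 12·1 = 176; x_1* = 6 + 0.4·176/4 = 23.6.

x_1* = 23.6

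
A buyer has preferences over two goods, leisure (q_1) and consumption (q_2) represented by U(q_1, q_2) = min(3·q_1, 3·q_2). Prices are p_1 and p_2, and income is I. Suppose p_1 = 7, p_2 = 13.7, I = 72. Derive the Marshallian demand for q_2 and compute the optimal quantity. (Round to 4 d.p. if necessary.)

q_2* = 3.4783

With perfect complements, no substitution: consume in ratio q_1:q_2 = 3:3.
Budget: p_1·q_1 + p_2·q_1 = I, so (3·p_1 + 3·p_2)·q_1 = 3·I.
Demand: q_1*(p_1,p_2,I) = 3·I/(3·p_1 + 3·p_2), q_2* = 3·I/(3·p_1 + 3·p_2).
Here 3·7 + 3·13.7 = 62.1, giving q_2* = 3.4783.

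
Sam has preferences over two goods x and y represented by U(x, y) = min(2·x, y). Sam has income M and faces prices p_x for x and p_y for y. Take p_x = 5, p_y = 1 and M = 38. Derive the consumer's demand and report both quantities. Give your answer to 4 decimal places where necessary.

Leontief preferences: the optimum is at the kink where x/1 = y/2, i.e. y = 2·x.
Budget: p_x·x + p_y·2·x = M, so (p_x + 2·p_y)·x = M.
Demand: x*(p_x,p_y,M) = M/(p_x + 2·p_y), y* = 2·M/(p_x + 2·p_y).
Here 5 + 2·1 = 7, giving x* = 5.4286 and y* = 10.8571.

x* = 5.4286, y* = 10.8571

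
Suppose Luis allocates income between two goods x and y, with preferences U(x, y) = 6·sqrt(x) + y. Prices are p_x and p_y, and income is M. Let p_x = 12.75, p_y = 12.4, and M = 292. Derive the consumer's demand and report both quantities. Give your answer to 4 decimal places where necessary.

MU_x = 3/√x, MU_y = 1. Tangency: 3/√x = p_x/p_y.
Solve: √x = 3·p_y/p_x, so x*(p_x,p_y) = (3·p_y/p_x)², and y* = (M − p_x·x*)/p_y.
Plugging in: x* = (3·12.4/12.75)² = 8.5127, y* = 14.7954.

x* = 8.5127, y* = 14.7954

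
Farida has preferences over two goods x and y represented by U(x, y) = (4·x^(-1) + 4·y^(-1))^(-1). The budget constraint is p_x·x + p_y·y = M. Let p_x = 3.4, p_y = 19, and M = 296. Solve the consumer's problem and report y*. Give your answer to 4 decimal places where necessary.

MRS = MU_x/MU_y = (y/x)^(2). Set equal to p_x/p_y.
Solve for the ratio: y/x = [p_x/p_y]^(0.5).
With the ratio pinned down, the budget gives x* = M/(p_x + p_y·(y/x)) and y* = (y/x)·x*.
Numerically y/x = 0.423022, so x* = 296/(3.4 + 19·0.423022) = 25.88 and y* = 0.423022·25.88 = 10.9478.

y* = 10.9478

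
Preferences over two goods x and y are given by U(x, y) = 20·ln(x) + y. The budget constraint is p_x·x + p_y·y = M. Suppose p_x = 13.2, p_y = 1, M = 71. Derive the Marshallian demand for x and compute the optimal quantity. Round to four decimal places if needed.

So x*(p_x,p_y) = 20·p_y/p_x, independent of income; and y* = (M − 20·p_y)/p_y.
At the given prices: x* = 20·1/13.2 = 1.5152.

x* = 1.5152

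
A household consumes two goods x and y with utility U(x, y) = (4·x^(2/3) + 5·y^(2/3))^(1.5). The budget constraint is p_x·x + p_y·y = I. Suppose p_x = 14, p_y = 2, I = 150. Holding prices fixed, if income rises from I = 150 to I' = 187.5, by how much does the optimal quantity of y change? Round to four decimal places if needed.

Δy* = 18.5561

From the CES first-order condition, (4/5)·(y/x)^(1/3) = p_x/p_y.
Hence y/x = ((5/4)·p_x/p_y)^(1/(1/3)), i.e. raised to the 3 power.
With the ratio pinned down, the budget gives x* = I/(p_x + p_y·(y/x)) and y* = (y/x)·x*.
Numerically y/x = 669.921875, so x* = 150/(14 + 2·669.921875) = 0.1108 and y* = 669.921875·0.1108 = 74.2244.
At I' = 187.5: y* = 92.7805. Change: 92.7805 − 74.2244 = 18.5561.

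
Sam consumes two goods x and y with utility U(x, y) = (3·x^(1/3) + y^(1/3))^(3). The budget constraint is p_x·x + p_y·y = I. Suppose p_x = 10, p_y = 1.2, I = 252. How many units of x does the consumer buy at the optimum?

With the ratio pinned down, the budget gives x* = I/(p_x + p_y·(y/x)) and y* = (y/x)·x*.
Numerically y/x = 4.62963, so x* = 252/(10 + 1.2·4.62963) = 16.2.

x* = 16.2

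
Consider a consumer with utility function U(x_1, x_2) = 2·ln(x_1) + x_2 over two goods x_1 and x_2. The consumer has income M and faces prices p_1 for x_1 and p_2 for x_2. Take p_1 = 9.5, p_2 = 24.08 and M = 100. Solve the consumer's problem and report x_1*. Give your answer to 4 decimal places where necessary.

x_1* = 5.0695

MU_x_1 = 2/x_1, MU_x_2 = 1. Tangency: 2/x_1 = p_1/p_2.
So x_1*(p_1,p_2) = 2·p_2/p_1, independent of income; and x_2* = (M − 2·p_2)/p_2.
At the given prices: x_1* = 2·24.08/9.5 = 5.0695.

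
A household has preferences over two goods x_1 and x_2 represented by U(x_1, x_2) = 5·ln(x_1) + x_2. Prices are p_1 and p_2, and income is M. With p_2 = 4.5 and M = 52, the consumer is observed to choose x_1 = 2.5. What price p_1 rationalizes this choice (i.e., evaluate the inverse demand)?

p_1 = 9

Set MRS = p_1/p_2: (5/x_1)/1 = p_1/p_2.
So x_1*(p_1,p_2) = 5·p_2/p_1, independent of income; and x_2* = (M − 5·p_2)/p_2.
Set x_1* = 2.5 in the demand function and solve for p_1: p_1 = 9.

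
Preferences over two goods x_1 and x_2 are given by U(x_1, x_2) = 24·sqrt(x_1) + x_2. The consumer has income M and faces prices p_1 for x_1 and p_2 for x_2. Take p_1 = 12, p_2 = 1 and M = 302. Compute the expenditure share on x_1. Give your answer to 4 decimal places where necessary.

Utility is quasi-linear in x_2; the FOC for x_1 is 12/√x_1 = p_1/p_2.
Solve: √x_1 = 12·p_2/p_1, so x_1*(p_1,p_2) = (12·p_2/p_1)², and x_2* = (M − p_1·x_1*)/p_2.
Plugging in: x_1* = (12·1/12)² = 1, x_2* = 290.
Expenditure on x_1: 12·1 = 12; share = 0.0397.

share on x_1 = 0.0397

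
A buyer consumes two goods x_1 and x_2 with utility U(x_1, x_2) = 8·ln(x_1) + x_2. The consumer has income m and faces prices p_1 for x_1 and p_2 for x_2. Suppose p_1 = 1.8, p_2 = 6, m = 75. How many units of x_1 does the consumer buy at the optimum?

x_1* = 26.6667

MU_x_1 = 8/x_1, MU_x_2 = 1. Tangency: 8/x_1 = p_1/p_2.
So x_1*(p_1,p_2) = 8·p_2/p_1, independent of income; and x_2* = (m − 8·p_2)/p_2.
At the given prices: x_1* = 8·6/1.8 = 26.6667.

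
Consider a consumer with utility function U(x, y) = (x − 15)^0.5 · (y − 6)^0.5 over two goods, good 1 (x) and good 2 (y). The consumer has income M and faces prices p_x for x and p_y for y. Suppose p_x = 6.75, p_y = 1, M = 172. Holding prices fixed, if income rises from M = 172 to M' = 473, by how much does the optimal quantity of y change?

Δy* = 150.5

MRS = (y−6)/(x−15). Tangency with p_x/p_y gives y−6 = (p_x/p_y)·(x−15).
After buying the subsistence bundle (15, 6), a share 0.5 of the remaining income goes to x: x* = 15 + 0.5·(M − 15p_x − 6p_y)/p_x.
Discretionary income = 172 − 15·6.75 − 6·1 = 64.75; y* = 6 + 0.5·64.75/1 = 38.375.
At M' = 473: y* = 188.875. Change: 188.875 − 38.375 = 150.5.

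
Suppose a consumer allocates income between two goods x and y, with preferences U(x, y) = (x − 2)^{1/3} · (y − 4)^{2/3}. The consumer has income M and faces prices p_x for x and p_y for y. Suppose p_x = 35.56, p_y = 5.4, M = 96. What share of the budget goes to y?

This is Cobb-Douglas in (x−2, y−4): tangency gives 1/3·p_y·(y−4) = 2/3·p_x·(x−2).
After buying the subsistence bundle (2, 4), a share 1/3 of the remaining income goes to x: x* = 2 + 1/3·(M − 2p_x − 4p_y)/p_x.
Discretionary income = 96 − 2·35.56 − 4·5.4 = 3.28; x* = 2 + 1/3·3.28/35.56 = 2.0307; y* = 4 + 2/3·3.28/5.4 = 4.4049.
Expenditure on y: 5.4·4.4049 = 23.7867; share = 0.2478.

share on y = 0.2478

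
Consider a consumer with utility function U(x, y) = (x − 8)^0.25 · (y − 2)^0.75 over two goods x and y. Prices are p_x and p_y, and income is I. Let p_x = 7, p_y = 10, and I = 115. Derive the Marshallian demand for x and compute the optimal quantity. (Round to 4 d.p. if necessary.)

This is Cobb-Douglas in (x−8, y−2): tangency gives 0.25·p_y·(y−2) = 0.75·p_x·(x−8).
After buying the subsistence bundle (8, 2), a share 0.25 of the remaining income goes to x: x* = 8 + 0.25·(I − 8p_x − 2p_y)/p_x.
Discretionary income = 115 − 8·7 − 2·10 = 39; x* = 8 + 0.25·39/7 = 9.3929.

x* = 9.3929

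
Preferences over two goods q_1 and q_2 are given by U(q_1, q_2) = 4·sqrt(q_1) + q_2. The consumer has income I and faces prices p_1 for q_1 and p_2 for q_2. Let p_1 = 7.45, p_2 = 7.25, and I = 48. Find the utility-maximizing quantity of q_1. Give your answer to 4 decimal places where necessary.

Set MRS = p_1/p_2: 2·q_1^(−1/2) = p_1/p_2.
Thus q_1* = (2·p_2/p_1)² — independent of I — with the rest of income spent on q_2.
Plugging in: q_1* = (2·7.25/7.45)² = 3.7881.

q_1* = 3.7881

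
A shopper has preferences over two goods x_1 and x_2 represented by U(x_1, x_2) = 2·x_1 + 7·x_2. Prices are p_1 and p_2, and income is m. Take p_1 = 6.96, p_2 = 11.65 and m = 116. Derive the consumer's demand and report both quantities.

x_1* = 0, x_2* = 9.9571

Perfect substitutes: compare marginal utility per dollar. 2/p_1 vs 7/p_2 → 0.2874 vs 0.6009.
x_2 gives more utility per dollar, so spend all income on x_2: x_2* = m/p_2, x_1* = 0.
Numerically: x_1* = 0, x_2* = 9.9571.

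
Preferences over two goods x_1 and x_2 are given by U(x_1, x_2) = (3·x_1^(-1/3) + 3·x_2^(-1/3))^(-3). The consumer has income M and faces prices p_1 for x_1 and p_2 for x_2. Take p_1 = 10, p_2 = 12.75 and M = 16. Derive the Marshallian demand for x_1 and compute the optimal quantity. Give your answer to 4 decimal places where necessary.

MU_x_1 ∝ 3·x_1^(-4/3), MU_x_2 ∝ 3·x_2^(-4/3), so MRS = (x_2/x_1)^(4/3) = p_1/p_2.
Solve for the ratio: x_2/x_1 = [p_1/p_2]^(0.75).
With the ratio pinned down, the budget gives x_1* = M/(p_1 + p_2·(x_2/x_1)) and x_2* = (x_2/x_1)·x_1*.
Numerically x_2/x_1 = 0.833427, so x_1* = 16/(10 + 12.75·0.833427) = 0.7757.

x_1* = 0.7757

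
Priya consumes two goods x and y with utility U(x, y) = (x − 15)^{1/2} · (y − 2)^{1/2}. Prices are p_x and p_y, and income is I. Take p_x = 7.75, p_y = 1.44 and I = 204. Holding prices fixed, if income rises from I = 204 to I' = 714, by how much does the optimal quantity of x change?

This is Cobb-Douglas in (x−15, y−2): tangency gives 0.5·p_y·(y−2) = 0.5·p_x·(x−15).
Substituting into the budget: x* = 15 + 0.5·(I − 15·p_x − 2·p_y)/p_x, and y* = 2 + 0.5·(…)/p_y.
Discretionary income = 204 − 15·7.75 − 2·1.44 = 84.87; x* = 15 + 0.5·84.87/7.75 = 20.4755.
At I' = 714: x* = 53.3787. Change: 53.3787 − 20.4755 = 32.9032.

Δx* = 32.9032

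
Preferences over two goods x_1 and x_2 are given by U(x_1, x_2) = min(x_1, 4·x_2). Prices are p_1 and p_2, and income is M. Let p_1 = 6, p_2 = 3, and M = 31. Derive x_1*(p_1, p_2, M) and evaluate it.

x_1* = 4.5926

Leontief preferences: the optimum is at the kink where x_1/4 = x_2/1, i.e. x_2 = (1/4)·x_1.
Budget: p_1·x_1 + p_2·(1/4)·x_1 = M, so (4·p_1 + p_2)·x_1 = 4·M.
Demand: x_1*(p_1,p_2,M) = 4·M/(4·p_1 + p_2), x_2* = M/(4·p_1 + p_2).
Here 4·6 + 3 = 27, giving x_1* = 4.5926.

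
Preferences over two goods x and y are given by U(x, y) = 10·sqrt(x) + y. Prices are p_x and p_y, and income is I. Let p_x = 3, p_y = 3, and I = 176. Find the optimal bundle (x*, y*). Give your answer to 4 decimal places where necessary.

x* = 25, y* = 33.6667

Set MRS = p_x/p_y: 5·x^(−1/2) = p_x/p_y.
Solve: √x = 5·p_y/p_x, so x*(p_x,p_y) = (5·p_y/p_x)², and y* = (I − p_x·x*)/p_y.
Plugging in: x* = (5·3/3)² = 25, y* = 33.6667.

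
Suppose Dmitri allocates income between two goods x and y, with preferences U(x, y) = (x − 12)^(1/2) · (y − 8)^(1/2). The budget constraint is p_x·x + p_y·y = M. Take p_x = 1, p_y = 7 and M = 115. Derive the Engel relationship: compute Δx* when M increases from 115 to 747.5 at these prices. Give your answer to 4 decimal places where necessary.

This is Cobb-Douglas in (x−12, y−8): tangency gives 0.5·p_y·(y−8) = 0.5·p_x·(x−12).
After buying the subsistence bundle (12, 8), a share 0.5 of the remaining income goes to x: x* = 12 + 0.5·(M − 12p_x − 8p_y)/p_x.
Discretionary income = 115 − 12·1 − 8·7 = 47; x* = 12 + 0.5·47/1 = 35.5.
At M' = 747.5: x* = 351.75. Change: 351.75 − 35.5 = 316.25.

Δx* = 316.25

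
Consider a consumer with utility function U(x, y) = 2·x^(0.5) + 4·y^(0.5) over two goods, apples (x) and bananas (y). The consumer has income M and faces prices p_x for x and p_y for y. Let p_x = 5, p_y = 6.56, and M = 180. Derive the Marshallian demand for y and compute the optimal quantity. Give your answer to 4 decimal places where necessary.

MU_x ∝ 2·x^(-0.5), MU_y ∝ 4·y^(-0.5), so MRS = (1/2)·(y/x)^(0.5) = p_x/p_y.
Hence y/x = (2·p_x/p_y)^(1/(0.5)), i.e. raised to the 2 power.
Substitute y = (y/x)·x into the budget: x* = M/(p_x + p_y·(y/x)).
Numerically y/x = 2.323766, so x* = 180/(5 + 6.56·2.323766) = 8.8916 and y* = 2.323766·8.8916 = 20.6619.

y* = 20.6619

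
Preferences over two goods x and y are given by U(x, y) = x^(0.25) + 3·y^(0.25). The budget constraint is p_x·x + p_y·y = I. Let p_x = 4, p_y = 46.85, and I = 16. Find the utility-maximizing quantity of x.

x* = 1.3768

From the CES first-order condition, (1/3)·(y/x)^(0.75) = p_x/p_y.
Solve for the ratio: y/x = [3·p_x/p_y]^(4/3).
With the ratio pinned down, the budget gives x* = I/(p_x + p_y·(y/x)) and y* = (y/x)·x*.
Numerically y/x = 0.162666, so x* = 16/(4 + 46.85·0.162666) = 1.3768.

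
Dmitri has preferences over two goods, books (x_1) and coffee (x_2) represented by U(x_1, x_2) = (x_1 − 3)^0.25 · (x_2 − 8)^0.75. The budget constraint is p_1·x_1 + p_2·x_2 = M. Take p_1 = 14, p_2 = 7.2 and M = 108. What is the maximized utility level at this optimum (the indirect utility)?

MRS = (1/3)·(x_2−8)/(x_1−3). Tangency with p_1/p_2 gives x_2−8 = 3·(p_1/p_2)·(x_1−3).
After buying the subsistence bundle (3, 8), a share 0.25 of the remaining income goes to x_1: x_1* = 3 + 0.25·(M − 3p_1 − 8p_2)/p_1.
Discretionary income = 108 − 3·14 − 8·7.2 = 8.4; x_1* = 3 + 0.25·8.4/14 = 3.15; x_2* = 8 + 0.75·8.4/7.2 = 8.875.
Utility at the optimum: U(3.15, 8.875) = 0.563.

V = 0.563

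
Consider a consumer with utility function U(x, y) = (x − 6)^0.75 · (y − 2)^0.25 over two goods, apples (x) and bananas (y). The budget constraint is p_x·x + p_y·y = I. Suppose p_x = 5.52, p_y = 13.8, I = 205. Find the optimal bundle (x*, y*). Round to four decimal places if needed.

After buying the subsistence bundle (6, 2), a share 0.75 of the remaining income goes to x: x* = 6 + 0.75·(I − 6p_x − 2p_y)/p_x.
Discretionary income = 205 − 6·5.52 − 2·13.8 = 144.28; x* = 6 + 0.75·144.28/5.52 = 25.6033; y* = 2 + 0.25·144.28/13.8 = 4.6138.

x* = 25.6033, y* = 4.6138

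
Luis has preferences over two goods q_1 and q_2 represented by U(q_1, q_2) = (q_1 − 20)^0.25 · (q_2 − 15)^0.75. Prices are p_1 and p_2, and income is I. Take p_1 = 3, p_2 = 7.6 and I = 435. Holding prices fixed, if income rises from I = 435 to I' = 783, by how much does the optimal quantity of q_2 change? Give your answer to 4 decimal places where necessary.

This is Cobb-Douglas in (q_1−20, q_2−15): tangency gives 0.25·p_2·(q_2−15) = 0.75·p_1·(q_1−20).
Substituting into the budget: q_1* = 20 + 0.25·(I − 20·p_1 − 15·p_2)/p_1, and q_2* = 15 + 0.75·(…)/p_2.
Discretionary income = 435 − 20·3 − 15·7.6 = 261; q_2* = 15 + 0.75·261/7.6 = 40.7566.
At I' = 783: q_2* = 75.0987. Change: 75.0987 − 40.7566 = 34.3421.

Δq_2* = 34.3421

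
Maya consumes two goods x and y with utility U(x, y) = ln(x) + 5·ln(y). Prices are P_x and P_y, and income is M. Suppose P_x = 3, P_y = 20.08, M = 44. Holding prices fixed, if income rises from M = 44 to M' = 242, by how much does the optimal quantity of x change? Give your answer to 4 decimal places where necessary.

Demand: x*(P_x,P_y,M) = 1/6·M/P_x and y* = 5/6·M/P_y.
At P_x=3, P_y=20.08, M=44: x* = 1/6·44/3 = 2.4444.
At M' = 242: x* = 13.4444. Change: 13.4444 − 2.4444 = 11.

Δx* = 11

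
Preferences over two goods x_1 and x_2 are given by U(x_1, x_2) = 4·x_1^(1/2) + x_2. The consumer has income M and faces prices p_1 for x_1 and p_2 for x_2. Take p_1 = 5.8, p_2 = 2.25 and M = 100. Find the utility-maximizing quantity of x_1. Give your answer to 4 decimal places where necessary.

x_1* = 0.602

Set MRS = p_1/p_2: 2·x_1^(−1/2) = p_1/p_2.
Thus x_1* = (2·p_2/p_1)² — independent of M — with the rest of income spent on x_2.
Plugging in: x_1* = (2·2.25/5.8)² = 0.602.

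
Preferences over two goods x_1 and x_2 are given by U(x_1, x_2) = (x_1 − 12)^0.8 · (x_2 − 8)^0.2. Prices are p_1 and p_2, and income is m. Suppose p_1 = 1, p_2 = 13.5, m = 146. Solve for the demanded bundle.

x_1* = 32.8, x_2* = 8.3852

After buying the subsistence bundle (12, 8), a share 0.8 of the remaining income goes to x_1: x_1* = 12 + 0.8·(m − 12p_1 − 8p_2)/p_1.
Discretionary income = 146 − 12·1 − 8·13.5 = 26; x_1* = 12 + 0.8·26/1 = 32.8; x_2* = 8 + 0.2·26/13.5 = 8.3852.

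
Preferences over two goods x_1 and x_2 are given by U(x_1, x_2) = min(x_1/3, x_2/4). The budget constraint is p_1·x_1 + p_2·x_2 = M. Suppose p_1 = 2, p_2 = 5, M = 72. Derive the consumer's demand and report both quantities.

With perfect complements, no substitution: consume in ratio x_1:x_2 = 3:4.
Budget: p_1·x_1 + p_2·(4/3)·x_1 = M, so (3·p_1 + 4·p_2)·x_1 = 3·M.
Demand: x_1*(p_1,p_2,M) = 3·M/(3·p_1 + 4·p_2), x_2* = 4·M/(3·p_1 + 4·p_2).
Here 3·2 + 4·5 = 26, giving x_1* = 8.3077 and x_2* = 11.0769.

x_1* = 8.3077, x_2* = 11.0769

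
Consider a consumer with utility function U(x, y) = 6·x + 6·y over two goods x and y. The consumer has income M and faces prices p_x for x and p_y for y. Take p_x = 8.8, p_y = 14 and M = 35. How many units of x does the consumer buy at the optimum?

x* = 3.9773

x gives more utility per dollar, so spend all income on x: x* = M/p_x, y* = 0.
Numerically: x* = 3.9773, y* = 0.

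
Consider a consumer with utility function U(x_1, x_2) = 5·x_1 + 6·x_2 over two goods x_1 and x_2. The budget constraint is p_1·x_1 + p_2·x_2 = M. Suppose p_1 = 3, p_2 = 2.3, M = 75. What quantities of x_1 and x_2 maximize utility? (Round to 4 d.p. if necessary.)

x_1* = 0, x_2* = 32.6087

Linear utility — the consumer picks whichever good has higher MU/price: 5/3 = 1.6667 vs 6/2.3 = 2.6087.
x_2 gives more utility per dollar, so spend all income on x_2: x_2* = M/p_2, x_1* = 0.
Numerically: x_1* = 0, x_2* = 32.6087.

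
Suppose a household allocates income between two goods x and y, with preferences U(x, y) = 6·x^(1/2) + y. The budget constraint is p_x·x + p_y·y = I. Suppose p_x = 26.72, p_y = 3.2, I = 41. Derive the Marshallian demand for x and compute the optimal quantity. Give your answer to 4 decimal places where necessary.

MU_x = 3/√x, MU_y = 1. Tangency: 3/√x = p_x/p_y.
Thus x* = (3·p_y/p_x)² — independent of I — with the rest of income spent on y.
Plugging in: x* = (3·3.2/26.72)² = 0.1291.

x* = 0.1291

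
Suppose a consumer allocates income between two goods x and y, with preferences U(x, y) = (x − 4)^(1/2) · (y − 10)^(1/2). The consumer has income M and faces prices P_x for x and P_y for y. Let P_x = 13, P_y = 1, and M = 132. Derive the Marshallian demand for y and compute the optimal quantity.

y* = 45

This is Cobb-Douglas in (x−4, y−10): tangency gives 0.5·P_y·(y−10) = 0.5·P_x·(x−4).
Substituting into the budget: x* = 4 + 0.5·(M − 4·P_x − 10·P_y)/P_x, and y* = 10 + 0.5·(…)/P_y.
Discretionary income = 132 − 4·13 − 10·1 = 70; y* = 10 + 0.5·70/1 = 45.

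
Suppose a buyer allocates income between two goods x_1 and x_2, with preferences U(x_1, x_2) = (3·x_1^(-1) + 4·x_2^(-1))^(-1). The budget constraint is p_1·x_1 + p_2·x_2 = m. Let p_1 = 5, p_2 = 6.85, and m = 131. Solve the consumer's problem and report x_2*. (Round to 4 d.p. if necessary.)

x_2* = 10.9915

MU_x_1 ∝ 3·x_1^(-2), MU_x_2 ∝ 4·x_2^(-2), so MRS = (3/4)·(x_2/x_1)^(2) = p_1/p_2.
Hence x_2/x_1 = ((4/3)·p_1/p_2)^(1/(2)), i.e. raised to the 0.5 power.
Substitute x_2 = (x_2/x_1)·x_1 into the budget: x_1* = m/(p_1 + p_2·(x_2/x_1)).
Numerically x_2/x_1 = 0.986527, so x_1* = 131/(5 + 6.85·0.986527) = 11.1416 and x_2* = 0.986527·11.1416 = 10.9915.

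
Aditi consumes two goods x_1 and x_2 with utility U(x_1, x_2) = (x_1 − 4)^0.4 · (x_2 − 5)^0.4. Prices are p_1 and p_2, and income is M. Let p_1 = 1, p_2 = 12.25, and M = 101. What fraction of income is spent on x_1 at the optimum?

Let x_1' = x_1−4, x_2' = x_2−5. MRS = x_2'/x_1' = p_1/p_2.
After buying the subsistence bundle (4, 5), a share 0.5 of the remaining income goes to x_1: x_1* = 4 + 0.5·(M − 4p_1 − 5p_2)/p_1.
Discretionary income = 101 − 4·1 − 5·12.25 = 35.75; x_1* = 4 + 0.5·35.75/1 = 21.875; x_2* = 5 + 0.5·35.75/12.25 = 6.4592.
Expenditure on x_1: 1·21.875 = 21.875; share = 0.2166.

share on x_1 = 0.2166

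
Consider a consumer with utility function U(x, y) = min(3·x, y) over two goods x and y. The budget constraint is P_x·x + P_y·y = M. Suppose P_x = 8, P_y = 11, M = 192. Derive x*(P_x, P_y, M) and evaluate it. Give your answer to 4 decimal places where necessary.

Leontief preferences: the optimum is at the kink where x/1 = y/3, i.e. y = 3·x.
Budget: P_x·x + P_y·3·x = M, so (P_x + 3·P_y)·x = M.
Demand: x*(P_x,P_y,M) = M/(P_x + 3·P_y), y* = 3·M/(P_x + 3·P_y).
Here 8 + 3·11 = 41, giving x* = 4.6829.

x* = 4.6829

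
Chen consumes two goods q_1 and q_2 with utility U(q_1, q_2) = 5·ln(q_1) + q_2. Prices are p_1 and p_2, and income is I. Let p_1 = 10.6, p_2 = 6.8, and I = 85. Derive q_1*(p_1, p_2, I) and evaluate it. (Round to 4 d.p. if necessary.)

Set MRS = p_1/p_2: (5/q_1)/1 = p_1/p_2.
So q_1*(p_1,p_2) = 5·p_2/p_1, independent of income; and q_2* = (I − 5·p_2)/p_2.
At the given prices: q_1* = 5·6.8/10.6 = 3.2075.

q_1* = 3.2075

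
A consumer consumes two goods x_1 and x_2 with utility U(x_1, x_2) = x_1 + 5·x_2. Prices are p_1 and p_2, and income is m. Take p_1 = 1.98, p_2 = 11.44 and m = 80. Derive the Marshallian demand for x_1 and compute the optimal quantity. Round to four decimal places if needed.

x_1* = 40.404

Linear utility — the consumer picks whichever good has higher MU/price: 1/1.98 = 0.5051 vs 5/11.44 = 0.4371.
x_1 gives more utility per dollar, so spend all income on x_1: x_1* = m/p_1, x_2* = 0.
Numerically: x_1* = 40.404, x_2* = 0.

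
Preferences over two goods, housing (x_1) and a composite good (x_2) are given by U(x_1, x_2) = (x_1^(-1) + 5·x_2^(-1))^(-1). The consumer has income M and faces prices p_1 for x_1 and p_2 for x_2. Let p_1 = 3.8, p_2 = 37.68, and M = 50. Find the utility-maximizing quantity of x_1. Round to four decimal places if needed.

x_1* = 1.6363

MRS = MU_x_1/MU_x_2 = (1/5)·(x_2/x_1)^(2). Set equal to p_1/p_2.
Solve for the ratio: x_2/x_1 = [5·p_1/p_2]^(0.5).
Substitute x_2 = (x_2/x_1)·x_1 into the budget: x_1* = M/(p_1 + p_2·(x_2/x_1)).
Numerically x_2/x_1 = 0.710103, so x_1* = 50/(3.8 + 37.68·0.710103) = 1.6363.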